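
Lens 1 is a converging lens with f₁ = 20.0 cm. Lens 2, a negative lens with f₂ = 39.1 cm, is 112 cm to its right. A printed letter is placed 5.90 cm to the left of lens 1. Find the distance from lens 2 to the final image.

Lens 1: 1/d_i1 = 1/f₁ − 1/d_o1 = 1/(20.0) − 1/(5.90) = -0.1195, so d_i1 = -8.369 cm.
The intermediate image is 8.369 cm to the left of lens 1 (virtual), which is 112 − (-8.369) = 120.4 cm to the left of lens 2, so d_o2 = +120.4 cm.
Lens 2 is diverging, so f₂ = −39.1 cm.
Lens 2: 1/d_i2 = 1/f₂ − 1/d_o2 = 1/(-39.1) − 1/(120.4) = -0.03388, so d_i2 = -29.5 cm.
The final image is virtual, 29.5 cm to the left of lens 2 (overall magnification ≈ 0.35).

29.5 cm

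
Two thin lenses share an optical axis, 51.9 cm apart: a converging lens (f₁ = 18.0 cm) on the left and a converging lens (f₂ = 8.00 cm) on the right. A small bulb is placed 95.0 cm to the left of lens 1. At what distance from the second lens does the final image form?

11.0 cm

Lens 1: 1/d_i1 = 1/f₁ − 1/d_o1 = 1/(18.0) − 1/(95.0) = 0.04503, so d_i1 = 22.21 cm.
The intermediate image is 22.21 cm to the right of lens 1, which is 51.9 − (22.21) = 29.69 cm to the left of lens 2, so d_o2 = +29.69 cm.
Lens 2: 1/d_i2 = 1/f₂ − 1/d_o2 = 1/(8.00) − 1/(29.69) = 0.09132, so d_i2 = 11.0 cm.
The final image is real, 11.0 cm to the right of lens 2 (overall magnification ≈ 0.086).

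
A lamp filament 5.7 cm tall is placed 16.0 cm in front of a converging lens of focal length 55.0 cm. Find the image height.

1/d_i = 1/f − 1/d_o = 1/(55.00) − 1/(16.0) = -0.04432, so d_i = -22.56 cm.
m = −d_i/d_o = +1.410.
|h_i| = |m|·h_o = 1.410 × 5.7 = 8.04 cm. The image is virtual, upright and enlarged, on the same side as the object.

8.04 cm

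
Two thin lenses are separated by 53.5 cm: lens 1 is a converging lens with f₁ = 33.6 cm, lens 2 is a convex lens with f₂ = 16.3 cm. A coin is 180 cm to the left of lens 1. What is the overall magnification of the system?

Lens 1: 1/d_i1 = 1/(33.6) − 1/(180) = 0.02421, so d_i1 = 41.31 cm; m₁ = −d_i1/d_o1 = -0.2295.
d_o2 = 53.5 − (41.31) = 12.19 cm.
Lens 2: 1/d_i2 = 1/(16.3) − 1/(12.19) = -0.02068, so d_i2 = -48.34 cm; m₂ = −d_i2/d_o2 = +3.966.
m = m₁·m₂ = (-0.2295)(+3.966) = -0.910.

m = -0.910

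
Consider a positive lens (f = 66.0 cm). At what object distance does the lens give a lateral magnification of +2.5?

m = −d_i/d_o ⇒ d_i = −m·d_o.
1/f = 1/d_o + 1/d_i = 1/d_o − 1/(m·d_o) = (1 − 1/m)/d_o, so d_o = f(1 − 1/m) = (66.00)(1 − 1/(+2.5)) = 39.6 cm.

39.6 cm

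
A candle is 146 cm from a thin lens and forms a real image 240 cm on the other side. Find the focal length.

Real image ⇒ d_i = +240 cm.
1/f = 1/d_o + 1/d_i = 1/(146) + 1/(240) = 0.01102, so f = 90.8 cm.
Since f is positive, the thin lens is converging.

f = 90.8 cm (converging)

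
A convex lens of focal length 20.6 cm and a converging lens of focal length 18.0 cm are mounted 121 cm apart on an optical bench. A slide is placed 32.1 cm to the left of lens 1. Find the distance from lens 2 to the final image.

Lens 1: 1/d_i1 = 1/f₁ − 1/d_o1 = 1/(20.6) − 1/(32.1) = 0.01739, so d_i1 = 57.50 cm.
The intermediate image is 57.50 cm to the right of lens 1, which is 121 − (57.50) = 63.50 cm to the left of lens 2, so d_o2 = +63.50 cm.
Lens 2: 1/d_i2 = 1/f₂ − 1/d_o2 = 1/(18.0) − 1/(63.50) = 0.03981, so d_i2 = 25.1 cm.
The final image is real, 25.1 cm to the right of lens 2 (overall magnification ≈ 0.71).

25.1 cm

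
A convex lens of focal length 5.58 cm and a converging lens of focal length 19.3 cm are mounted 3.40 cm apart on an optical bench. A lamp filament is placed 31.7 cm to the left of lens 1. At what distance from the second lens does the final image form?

Lens 1: 1/d_i1 = 1/f₁ − 1/d_o1 = 1/(5.58) − 1/(31.7) = 0.1477, so d_i1 = 6.772 cm.
The intermediate image is 6.772 cm to the right of lens 1, which lies 3.372 cm to the right of lens 2 — a virtual object — so d_o2 = −3.372 cm.
Lens 2: 1/d_i2 = 1/f₂ − 1/d_o2 = 1/(19.3) − 1/(-3.372) = 0.3484, so d_i2 = 2.87 cm.
The final image is real, 2.87 cm to the right of lens 2 (overall magnification ≈ -0.18).

2.87 cm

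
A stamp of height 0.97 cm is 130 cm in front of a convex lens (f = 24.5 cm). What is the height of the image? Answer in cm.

1/d_i = 1/f − 1/d_o = 1/(24.50) − 1/(130) = 0.03312, so d_i = 30.19 cm.
m = −d_i/d_o = -0.2322.
|h_i| = |m|·h_o = 0.2322 × 0.97 = 0.225 cm. The image is real, inverted and reduced, on the far side of the lens.

0.225 cm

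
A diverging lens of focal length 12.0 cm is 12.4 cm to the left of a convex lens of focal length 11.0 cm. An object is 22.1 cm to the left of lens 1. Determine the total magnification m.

f₁ = −12.0 cm (diverging).
Lens 1: 1/d_i1 = 1/(-12.0) − 1/(22.1) = -0.1286, so d_i1 = -7.777 cm; m₁ = −d_i1/d_o1 = +0.3519.
d_o2 = 12.4 − (-7.777) = 20.18 cm.
Lens 2: 1/d_i2 = 1/(11.0) − 1/(20.18) = 0.04136, so d_i2 = 24.18 cm; m₂ = −d_i2/d_o2 = -1.198.
m = m₁·m₂ = (+0.3519)(-1.198) = -0.422.

m = -0.422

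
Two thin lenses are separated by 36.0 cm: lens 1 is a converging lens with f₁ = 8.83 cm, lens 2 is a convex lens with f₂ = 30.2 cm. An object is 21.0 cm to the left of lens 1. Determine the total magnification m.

m = -2.32

Lens 1: 1/d_i1 = 1/(8.83) − 1/(21.0) = 0.06563, so d_i1 = 15.24 cm; m₁ = −d_i1/d_o1 = -0.7257.
d_o2 = 36.0 − (15.24) = 20.76 cm.
Lens 2: 1/d_i2 = 1/(30.2) − 1/(20.76) = -0.01506, so d_i2 = -66.41 cm; m₂ = −d_i2/d_o2 = +3.199.
m = m₁·m₂ = (-0.7257)(+3.199) = -2.32.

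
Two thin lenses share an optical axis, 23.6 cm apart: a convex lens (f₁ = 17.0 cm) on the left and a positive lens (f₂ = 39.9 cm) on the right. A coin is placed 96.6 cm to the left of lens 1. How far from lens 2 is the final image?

Lens 1: 1/d_i1 = 1/f₁ − 1/d_o1 = 1/(17.0) − 1/(96.6) = 0.04847, so d_i1 = 20.63 cm.
The intermediate image is 20.63 cm to the right of lens 1, which is 23.6 − (20.63) = 2.970 cm to the left of lens 2, so d_o2 = +2.970 cm.
Lens 2: 1/d_i2 = 1/f₂ − 1/d_o2 = 1/(39.9) − 1/(2.970) = -0.3116, so d_i2 = -3.21 cm.
The final image is virtual, 3.21 cm to the left of lens 2 (overall magnification ≈ -0.23).

3.21 cm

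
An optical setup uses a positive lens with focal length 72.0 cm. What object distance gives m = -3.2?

94.5 cm

m = −d_i/d_o ⇒ d_i = −m·d_o.
1/f = 1/d_o + 1/d_i = 1/d_o − 1/(m·d_o) = (1 − 1/m)/d_o, so d_o = f(1 − 1/m) = (72.00)(1 − 1/(-3.2)) = 94.5 cm.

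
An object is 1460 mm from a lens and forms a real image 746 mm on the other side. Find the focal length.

f = 494 mm (converging)

Real image ⇒ d_i = +746 mm.
1/f = 1/d_o + 1/d_i = 1/(1460) + 1/(746) = 0.002025, so f = 494 mm.
Since f is positive, the lens is converging.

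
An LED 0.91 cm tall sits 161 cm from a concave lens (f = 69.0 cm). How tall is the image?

0.273 cm

For a concave lens, f = -69.0 cm.
1/d_i = 1/f − 1/d_o = 1/(-69.00) − 1/(161) = -0.02070, so d_i = -48.30 cm.
m = −d_i/d_o = +0.3000.
|h_i| = |m|·h_o = 0.3000 × 0.91 = 0.273 cm. The image is virtual, upright and reduced, on the same side as the object.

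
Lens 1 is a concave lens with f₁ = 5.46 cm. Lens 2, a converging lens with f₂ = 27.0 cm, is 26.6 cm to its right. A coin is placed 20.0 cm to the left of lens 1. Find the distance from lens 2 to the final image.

214 cm

Lens 1 is diverging, so f₁ = −5.46 cm.
Lens 1: 1/d_i1 = 1/f₁ − 1/d_o1 = 1/(-5.46) − 1/(20.0) = -0.2332, so d_i1 = -4.289 cm.
The intermediate image is 4.289 cm to the left of lens 1 (virtual), which is 26.6 − (-4.289) = 30.89 cm to the left of lens 2, so d_o2 = +30.89 cm.
Lens 2: 1/d_i2 = 1/f₂ − 1/d_o2 = 1/(27.0) − 1/(30.89) = 0.004664, so d_i2 = 214 cm.
The final image is real, 214 cm to the right of lens 2 (overall magnification ≈ -1.5).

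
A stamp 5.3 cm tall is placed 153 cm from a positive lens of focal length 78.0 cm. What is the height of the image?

1/d_i = 1/f − 1/d_o = 1/(78.00) − 1/(153) = 0.006285, so d_i = 159.1 cm.
m = −d_i/d_o = -1.040.
|h_i| = |m|·h_o = 1.040 × 5.3 = 5.51 cm. The image is real, inverted and enlarged, on the far side of the lens.

5.51 cm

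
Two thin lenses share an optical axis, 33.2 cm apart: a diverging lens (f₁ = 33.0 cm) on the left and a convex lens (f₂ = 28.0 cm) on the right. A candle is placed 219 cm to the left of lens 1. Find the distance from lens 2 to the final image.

Lens 1 is diverging, so f₁ = −33.0 cm.
Lens 1: 1/d_i1 = 1/f₁ − 1/d_o1 = 1/(-33.0) − 1/(219) = -0.03487, so d_i1 = -28.68 cm.
The intermediate image is 28.68 cm to the left of lens 1 (virtual), which is 33.2 − (-28.68) = 61.88 cm to the left of lens 2, so d_o2 = +61.88 cm.
Lens 2: 1/d_i2 = 1/f₂ − 1/d_o2 = 1/(28.0) − 1/(61.88) = 0.01955, so d_i2 = 51.1 cm.
The final image is real, 51.1 cm to the right of lens 2 (overall magnification ≈ -0.11).

51.1 cm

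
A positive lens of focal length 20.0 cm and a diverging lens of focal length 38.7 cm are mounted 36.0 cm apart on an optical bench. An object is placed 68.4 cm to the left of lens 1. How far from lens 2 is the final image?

6.45 cm

Lens 1: 1/d_i1 = 1/f₁ − 1/d_o1 = 1/(20.0) − 1/(68.4) = 0.03538, so d_i1 = 28.26 cm.
The intermediate image is 28.26 cm to the right of lens 1, which is 36.0 − (28.26) = 7.740 cm to the left of lens 2, so d_o2 = +7.740 cm.
Lens 2 is diverging, so f₂ = −38.7 cm.
Lens 2: 1/d_i2 = 1/f₂ − 1/d_o2 = 1/(-38.7) − 1/(7.740) = -0.1550, so d_i2 = -6.45 cm.
The final image is virtual, 6.45 cm to the left of lens 2 (overall magnification ≈ -0.34).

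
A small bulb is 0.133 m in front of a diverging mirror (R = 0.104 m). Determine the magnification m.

m = +0.281

f = R/2 = 0.104/2 = 0.05200 m; for a diverging mirror, f = -0.05200 m.
1/d_i = 1/f − 1/d_o = 1/(-0.05200) − 1/(0.133) = -26.75, so d_i = -0.03738 m.
m = −d_i/d_o = −(-0.03738)/(0.133) = +0.281.
The image is virtual, upright and reduced, behind the mirror.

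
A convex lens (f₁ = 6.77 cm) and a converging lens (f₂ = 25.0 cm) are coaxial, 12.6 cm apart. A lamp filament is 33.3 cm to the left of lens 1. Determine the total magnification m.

Lens 1: 1/d_i1 = 1/(6.77) − 1/(33.3) = 0.1177, so d_i1 = 8.498 cm; m₁ = −d_i1/d_o1 = -0.2552.
d_o2 = 12.6 − (8.498) = 4.102 cm.
Lens 2: 1/d_i2 = 1/(25.0) − 1/(4.102) = -0.2038, so d_i2 = -4.907 cm; m₂ = −d_i2/d_o2 = +1.196.
m = m₁·m₂ = (-0.2552)(+1.196) = -0.305.

m = -0.305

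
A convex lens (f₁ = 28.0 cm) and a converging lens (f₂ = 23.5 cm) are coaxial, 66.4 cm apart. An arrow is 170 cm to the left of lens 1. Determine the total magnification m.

Lens 1: 1/d_i1 = 1/(28.0) − 1/(170) = 0.02983, so d_i1 = 33.52 cm; m₁ = −d_i1/d_o1 = -0.1972.
d_o2 = 66.4 − (33.52) = 32.88 cm.
Lens 2: 1/d_i2 = 1/(23.5) − 1/(32.88) = 0.01214, so d_i2 = 82.38 cm; m₂ = −d_i2/d_o2 = -2.505.
m = m₁·m₂ = (-0.1972)(-2.505) = +0.494.

m = +0.494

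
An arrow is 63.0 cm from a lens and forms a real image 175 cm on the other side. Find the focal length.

f = 46.3 cm (converging)

Real image ⇒ d_i = +175 cm.
1/f = 1/d_o + 1/d_i = 1/(63.0) + 1/(175) = 0.02159, so f = 46.3 cm.
Since f is positive, the lens is converging.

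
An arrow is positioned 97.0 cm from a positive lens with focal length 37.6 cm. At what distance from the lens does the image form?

61.4 cm

Thin-lens equation: 1/d_i = 1/f − 1/d_o = 1/(37.60) − 1/(97.0) = 0.02660 − 0.01031 = 0.01629, so d_i = 61.4 cm.
The image is real, inverted and reduced, on the far side of the lens.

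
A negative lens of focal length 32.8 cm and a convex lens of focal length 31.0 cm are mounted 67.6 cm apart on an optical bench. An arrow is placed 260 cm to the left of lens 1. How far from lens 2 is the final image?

45.6 cm

Lens 1 is diverging, so f₁ = −32.8 cm.
Lens 1: 1/d_i1 = 1/f₁ − 1/d_o1 = 1/(-32.8) − 1/(260) = -0.03433, so d_i1 = -29.13 cm.
The intermediate image is 29.13 cm to the left of lens 1 (virtual), which is 67.6 − (-29.13) = 96.73 cm to the left of lens 2, so d_o2 = +96.73 cm.
Lens 2: 1/d_i2 = 1/f₂ − 1/d_o2 = 1/(31.0) − 1/(96.73) = 0.02192, so d_i2 = 45.6 cm.
The final image is real, 45.6 cm to the right of lens 2 (overall magnification ≈ -0.053).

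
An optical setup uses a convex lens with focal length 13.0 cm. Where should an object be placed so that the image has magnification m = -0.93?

27.0 cm

m = −d_i/d_o ⇒ d_i = −m·d_o.
1/f = 1/d_o + 1/d_i = 1/d_o − 1/(m·d_o) = (1 − 1/m)/d_o, so d_o = f(1 − 1/m) = (13.00)(1 − 1/(-0.93)) = 27.0 cm.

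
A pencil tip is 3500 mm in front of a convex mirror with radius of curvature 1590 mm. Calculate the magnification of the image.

f = R/2 = 1590/2 = 795.0 mm; for a convex mirror, f = -795.0 mm.
1/d_i = 1/f − 1/d_o = 1/(-795.0) − 1/(3500) = -0.001544, so d_i = -647.8 mm.
m = −d_i/d_o = −(-647.8)/(3500) = +0.185.
The image is virtual, upright and reduced, behind the mirror.

m = +0.185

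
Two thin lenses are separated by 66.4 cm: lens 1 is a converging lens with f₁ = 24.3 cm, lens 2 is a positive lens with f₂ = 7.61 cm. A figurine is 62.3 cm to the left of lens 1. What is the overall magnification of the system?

Lens 1: 1/d_i1 = 1/(24.3) − 1/(62.3) = 0.02510, so d_i1 = 39.84 cm; m₁ = −d_i1/d_o1 = -0.6395.
d_o2 = 66.4 − (39.84) = 26.56 cm.
Lens 2: 1/d_i2 = 1/(7.61) − 1/(26.56) = 0.09376, so d_i2 = 10.67 cm; m₂ = −d_i2/d_o2 = -0.4016.
m = m₁·m₂ = (-0.6395)(-0.4016) = +0.257.

m = +0.257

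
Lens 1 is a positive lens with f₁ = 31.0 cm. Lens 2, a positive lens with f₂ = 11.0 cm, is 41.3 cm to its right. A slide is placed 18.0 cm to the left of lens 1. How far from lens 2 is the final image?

12.7 cm

Lens 1: 1/d_i1 = 1/f₁ − 1/d_o1 = 1/(31.0) − 1/(18.0) = -0.02330, so d_i1 = -42.92 cm.
The intermediate image is 42.92 cm to the left of lens 1 (virtual), which is 41.3 − (-42.92) = 84.22 cm to the left of lens 2, so d_o2 = +84.22 cm.
Lens 2: 1/d_i2 = 1/f₂ − 1/d_o2 = 1/(11.0) − 1/(84.22) = 0.07904, so d_i2 = 12.7 cm.
The final image is real, 12.7 cm to the right of lens 2 (overall magnification ≈ -0.36).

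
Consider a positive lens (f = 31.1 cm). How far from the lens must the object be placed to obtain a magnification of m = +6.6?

26.4 cm

m = −d_i/d_o ⇒ d_i = −m·d_o.
1/f = 1/d_o + 1/d_i = 1/d_o − 1/(m·d_o) = (1 − 1/m)/d_o, so d_o = f(1 − 1/m) = (31.10)(1 − 1/(+6.6)) = 26.4 cm.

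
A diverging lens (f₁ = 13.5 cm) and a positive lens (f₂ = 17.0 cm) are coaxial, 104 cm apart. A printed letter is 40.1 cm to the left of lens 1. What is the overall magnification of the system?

m = -0.0441

f₁ = −13.5 cm (diverging).
Lens 1: 1/d_i1 = 1/(-13.5) − 1/(40.1) = -0.09901, so d_i1 = -10.10 cm; m₁ = −d_i1/d_o1 = +0.2519.
d_o2 = 104 − (-10.10) = 114.1 cm.
Lens 2: 1/d_i2 = 1/(17.0) − 1/(114.1) = 0.05006, so d_i2 = 19.98 cm; m₂ = −d_i2/d_o2 = -0.1751.
m = m₁·m₂ = (+0.2519)(-0.1751) = -0.0441.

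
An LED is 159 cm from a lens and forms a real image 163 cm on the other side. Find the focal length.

Real image ⇒ d_i = +163 cm.
1/f = 1/d_o + 1/d_i = 1/(159) + 1/(163) = 0.01242, so f = 80.5 cm.
Since f is positive, the lens is converging.

f = 80.5 cm (converging)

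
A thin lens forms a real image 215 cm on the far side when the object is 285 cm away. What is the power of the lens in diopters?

d_i = +215 cm.
1/f = 1/d_o + 1/d_i = 1/(285) + 1/(215) = 0.008160 cm⁻¹.
f = 122.5 cm = 1.226 m, so P = 1/f = +0.816 D.

P = +0.816 D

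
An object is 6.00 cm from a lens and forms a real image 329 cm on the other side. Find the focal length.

Real image ⇒ d_i = +329 cm.
1/f = 1/d_o + 1/d_i = 1/(6.00) + 1/(329) = 0.1697, so f = 5.89 cm.
Since f is positive, the lens is converging.

f = 5.89 cm (converging)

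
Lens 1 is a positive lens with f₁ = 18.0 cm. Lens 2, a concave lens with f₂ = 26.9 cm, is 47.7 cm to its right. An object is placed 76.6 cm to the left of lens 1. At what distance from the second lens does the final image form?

12.7 cm

Lens 1: 1/d_i1 = 1/f₁ − 1/d_o1 = 1/(18.0) − 1/(76.6) = 0.04250, so d_i1 = 23.53 cm.
The intermediate image is 23.53 cm to the right of lens 1, which is 47.7 − (23.53) = 24.17 cm to the left of lens 2, so d_o2 = +24.17 cm.
Lens 2 is diverging, so f₂ = −26.9 cm.
Lens 2: 1/d_i2 = 1/f₂ − 1/d_o2 = 1/(-26.9) − 1/(24.17) = -0.07855, so d_i2 = -12.7 cm.
The final image is virtual, 12.7 cm to the left of lens 2 (overall magnification ≈ -0.16).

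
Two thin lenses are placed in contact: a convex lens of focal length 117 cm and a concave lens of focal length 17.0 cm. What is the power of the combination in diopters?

P₁ = 1/f₁ = 1/(1.17 m) = +0.8547 D; P₂ = 1/f₂ = 1/(-0.170 m) = -5.882 D.
For thin lenses in contact, P = P₁ + P₂ = (+0.8547) + (-5.882) = -5.03 D.

P = -5.03 D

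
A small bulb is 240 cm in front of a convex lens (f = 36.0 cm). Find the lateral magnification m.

m = -0.176

1/d_i = 1/f − 1/d_o = 1/(36.00) − 1/(240) = 0.02361, so d_i = 42.35 cm.
m = −d_i/d_o = −(42.35)/(240) = -0.176.
The image is real, inverted and reduced, on the far side of the lens.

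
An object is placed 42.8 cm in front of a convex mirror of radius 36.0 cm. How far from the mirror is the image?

12.7 cm

f = R/2 = 36.0/2 = 18.00 cm; for a convex mirror, f = -18.00 cm.
Mirror equation: 1/d_i = 1/f − 1/d_o = 1/(-18.00) − 1/(42.8) = -0.05556 − 0.02336 = -0.07892, so d_i = -12.7 cm.
The image is virtual, upright and reduced, behind the mirror.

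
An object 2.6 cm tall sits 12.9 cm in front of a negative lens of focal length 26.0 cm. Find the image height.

For a negative lens, f = -26.0 cm.
1/d_i = 1/f − 1/d_o = 1/(-26.00) − 1/(12.9) = -0.1160, so d_i = -8.622 cm.
m = −d_i/d_o = +0.6684.
|h_i| = |m|·h_o = 0.6684 × 2.6 = 1.74 cm. The image is virtual, upright and reduced, on the same side as the object.

1.74 cm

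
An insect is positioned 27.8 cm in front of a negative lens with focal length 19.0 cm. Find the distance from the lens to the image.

For a negative lens, f = -19.0 cm.
Lens equation: 1/d_i = 1/f − 1/d_o = 1/(-19.00) − 1/(27.8) = -0.05263 − 0.03597 = -0.08860, so d_i = -11.3 cm.
The image is virtual, upright and reduced, on the same side as the object.

11.3 cm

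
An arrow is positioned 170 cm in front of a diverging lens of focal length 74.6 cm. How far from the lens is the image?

51.8 cm

For a diverging lens, f = -74.6 cm.
Lens equation: 1/v = 1/f − 1/u = 1/(-74.60) − 1/(170) = -0.01340 − 0.005882 = -0.01929, so v = -51.8 cm.
The image is virtual, upright and reduced, on the same side as the object.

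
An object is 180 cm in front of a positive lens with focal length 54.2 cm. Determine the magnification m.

m = -0.431

1/d_i = 1/f − 1/d_o = 1/(54.20) − 1/(180) = 0.01289, so d_i = 77.55 cm.
m = −d_i/d_o = −(77.55)/(180) = -0.431.
The image is real, inverted and reduced, on the far side of the lens.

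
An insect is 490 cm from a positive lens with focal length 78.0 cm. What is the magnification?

1/d_i = 1/f − 1/d_o = 1/(78.00) − 1/(490) = 0.01078, so d_i = 92.77 cm.
m = −d_i/d_o = −(92.77)/(490) = -0.189.
The image is real, inverted and reduced, on the far side of the lens.

m = -0.189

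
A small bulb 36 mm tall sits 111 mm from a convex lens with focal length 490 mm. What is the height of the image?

1/d_i = 1/f − 1/d_o = 1/(490.0) − 1/(111) = -0.006968, so d_i = -143.5 mm.
m = −d_i/d_o = +1.293.
|h_i| = |m|·h_o = 1.293 × 36 = 46.5 mm. The image is virtual, upright and enlarged, on the same side as the object.

46.5 mm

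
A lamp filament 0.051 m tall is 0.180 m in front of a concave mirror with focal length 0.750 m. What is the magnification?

1/d_i = 1/f − 1/d_o = 1/(0.7500) − 1/(0.180) = -4.222, so d_i = -0.2368 m.
m = −d_i/d_o = −(-0.2368)/(0.180) = +1.32.
The image is virtual, upright and enlarged, behind the mirror.

m = +1.32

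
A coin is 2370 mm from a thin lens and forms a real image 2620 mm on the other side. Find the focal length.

Real image ⇒ d_i = +2620 mm.
1/f = 1/d_o + 1/d_i = 1/(2370) + 1/(2620) = 0.0008036, so f = 1240 mm.
Since f is positive, the thin lens is converging.

f = 1240 mm (converging)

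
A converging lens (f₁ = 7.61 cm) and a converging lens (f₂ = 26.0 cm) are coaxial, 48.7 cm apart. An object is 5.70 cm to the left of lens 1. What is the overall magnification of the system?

Lens 1: 1/d_i1 = 1/(7.61) − 1/(5.70) = -0.04403, so d_i1 = -22.71 cm; m₁ = −d_i1/d_o1 = +3.984.
d_o2 = 48.7 − (-22.71) = 71.41 cm.
Lens 2: 1/d_i2 = 1/(26.0) − 1/(71.41) = 0.02446, so d_i2 = 40.89 cm; m₂ = −d_i2/d_o2 = -0.5726.
m = m₁·m₂ = (+3.984)(-0.5726) = -2.28.

m = -2.28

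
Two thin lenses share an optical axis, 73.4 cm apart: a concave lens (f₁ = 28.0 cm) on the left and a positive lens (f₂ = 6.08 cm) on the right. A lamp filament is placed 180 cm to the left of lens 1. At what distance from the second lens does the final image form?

6.48 cm

Lens 1 is diverging, so f₁ = −28.0 cm.
Lens 1: 1/d_i1 = 1/f₁ − 1/d_o1 = 1/(-28.0) − 1/(180) = -0.04127, so d_i1 = -24.23 cm.
The intermediate image is 24.23 cm to the left of lens 1 (virtual), which is 73.4 − (-24.23) = 97.63 cm to the left of lens 2, so d_o2 = +97.63 cm.
Lens 2: 1/d_i2 = 1/f₂ − 1/d_o2 = 1/(6.08) − 1/(97.63) = 0.1542, so d_i2 = 6.48 cm.
The final image is real, 6.48 cm to the right of lens 2 (overall magnification ≈ -0.0089).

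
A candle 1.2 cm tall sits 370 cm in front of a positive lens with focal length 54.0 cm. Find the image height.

1/d_i = 1/f − 1/d_o = 1/(54.00) − 1/(370) = 0.01582, so d_i = 63.23 cm.
m = −d_i/d_o = -0.1709.
|h_i| = |m|·h_o = 0.1709 × 1.2 = 0.205 cm. The image is real, inverted and reduced, on the far side of the lens.

0.205 cm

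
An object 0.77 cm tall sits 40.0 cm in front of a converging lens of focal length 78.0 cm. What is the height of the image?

1.58 cm

1/d_i = 1/f − 1/d_o = 1/(78.00) − 1/(40.0) = -0.01218, so d_i = -82.11 cm.
m = −d_i/d_o = +2.053.
|h_i| = |m|·h_o = 2.053 × 0.77 = 1.58 cm. The image is virtual, upright and enlarged, on the same side as the object.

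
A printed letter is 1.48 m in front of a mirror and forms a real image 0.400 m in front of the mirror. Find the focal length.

Real image ⇒ d_i = +0.400 m.
1/f = 1/d_o + 1/d_i = 1/(1.48) + 1/(0.400) = 3.176, so f = 0.315 m.
Since f is positive, the mirror is concave.

f = 0.315 m (concave)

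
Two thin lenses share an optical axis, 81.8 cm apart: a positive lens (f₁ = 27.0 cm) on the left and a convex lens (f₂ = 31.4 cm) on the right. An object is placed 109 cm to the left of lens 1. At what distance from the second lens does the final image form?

99.4 cm

Lens 1: 1/d_i1 = 1/f₁ − 1/d_o1 = 1/(27.0) − 1/(109) = 0.02786, so d_i1 = 35.89 cm.
The intermediate image is 35.89 cm to the right of lens 1, which is 81.8 − (35.89) = 45.91 cm to the left of lens 2, so d_o2 = +45.91 cm.
Lens 2: 1/d_i2 = 1/f₂ − 1/d_o2 = 1/(31.4) − 1/(45.91) = 0.01007, so d_i2 = 99.4 cm.
The final image is real, 99.4 cm to the right of lens 2 (overall magnification ≈ 0.71).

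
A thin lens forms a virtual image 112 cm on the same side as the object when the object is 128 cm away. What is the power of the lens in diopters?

P = -0.112 D

Virtual image ⇒ d_i = −112 cm.
1/f = 1/d_o + 1/d_i = 1/(128) + 1/(-112) = -0.001116 cm⁻¹.
f = -896.0 cm = -8.960 m, so P = 1/f = -0.112 D.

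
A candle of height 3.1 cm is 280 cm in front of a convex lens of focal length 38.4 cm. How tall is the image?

1/d_i = 1/f − 1/d_o = 1/(38.40) − 1/(280) = 0.02247, so d_i = 44.50 cm.
m = −d_i/d_o = -0.1589.
|h_i| = |m|·h_o = 0.1589 × 3.1 = 0.493 cm. The image is real, inverted and reduced, on the far side of the lens.

0.493 cm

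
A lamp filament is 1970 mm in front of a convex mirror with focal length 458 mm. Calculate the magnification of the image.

m = +0.189

For a convex mirror, f = -458 mm.
1/d_i = 1/f − 1/d_o = 1/(-458.0) − 1/(1970) = -0.002691, so d_i = -371.6 mm.
m = −d_i/d_o = −(-371.6)/(1970) = +0.189.
The image is virtual, upright and reduced, behind the mirror.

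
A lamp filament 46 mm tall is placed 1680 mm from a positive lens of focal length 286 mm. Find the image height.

9.44 mm

1/d_i = 1/f − 1/d_o = 1/(286.0) − 1/(1680) = 0.002901, so d_i = 344.7 mm.
m = −d_i/d_o = -0.2052.
|h_i| = |m|·h_o = 0.2052 × 46 = 9.44 mm. The image is real, inverted and reduced, on the far side of the lens.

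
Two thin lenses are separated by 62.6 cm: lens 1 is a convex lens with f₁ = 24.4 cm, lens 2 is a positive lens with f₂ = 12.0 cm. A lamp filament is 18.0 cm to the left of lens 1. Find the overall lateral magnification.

Lens 1: 1/d_i1 = 1/(24.4) − 1/(18.0) = -0.01457, so d_i1 = -68.63 cm; m₁ = −d_i1/d_o1 = +3.813.
d_o2 = 62.6 − (-68.63) = 131.2 cm.
Lens 2: 1/d_i2 = 1/(12.0) − 1/(131.2) = 0.07571, so d_i2 = 13.21 cm; m₂ = −d_i2/d_o2 = -0.1007.
m = m₁·m₂ = (+3.813)(-0.1007) = -0.384.

m = -0.384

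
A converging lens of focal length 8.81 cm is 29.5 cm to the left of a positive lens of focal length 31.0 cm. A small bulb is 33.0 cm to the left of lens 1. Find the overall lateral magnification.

m = -0.835

Lens 1: 1/d_i1 = 1/(8.81) − 1/(33.0) = 0.08320, so d_i1 = 12.02 cm; m₁ = −d_i1/d_o1 = -0.3642.
d_o2 = 29.5 − (12.02) = 17.48 cm.
Lens 2: 1/d_i2 = 1/(31.0) − 1/(17.48) = -0.02495, so d_i2 = -40.08 cm; m₂ = −d_i2/d_o2 = +2.293.
m = m₁·m₂ = (-0.3642)(+2.293) = -0.835.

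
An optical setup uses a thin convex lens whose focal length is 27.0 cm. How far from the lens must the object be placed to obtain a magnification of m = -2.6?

m = −d_i/d_o ⇒ d_i = −m·d_o.
1/f = 1/d_o + 1/d_i = 1/d_o − 1/(m·d_o) = (1 − 1/m)/d_o, so d_o = f(1 − 1/m) = (27.00)(1 − 1/(-2.6)) = 37.4 cm.

37.4 cm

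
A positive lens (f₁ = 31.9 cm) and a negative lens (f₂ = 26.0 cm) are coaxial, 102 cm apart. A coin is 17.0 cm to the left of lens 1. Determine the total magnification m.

m = +0.339

Lens 1: 1/d_i1 = 1/(31.9) − 1/(17.0) = -0.02748, so d_i1 = -36.40 cm; m₁ = −d_i1/d_o1 = +2.141.
d_o2 = 102 − (-36.40) = 138.4 cm.
f₂ = −26.0 cm (diverging).
Lens 2: 1/d_i2 = 1/(-26.0) − 1/(138.4) = -0.04569, so d_i2 = -21.89 cm; m₂ = −d_i2/d_o2 = +0.1582.
m = m₁·m₂ = (+2.141)(+0.1582) = +0.339.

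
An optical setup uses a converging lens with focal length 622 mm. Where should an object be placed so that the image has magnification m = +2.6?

m = −d_i/d_o ⇒ d_i = −m·d_o.
1/f = 1/d_o + 1/d_i = 1/d_o − 1/(m·d_o) = (1 − 1/m)/d_o, so d_o = f(1 − 1/m) = (622.0)(1 − 1/(+2.6)) = 383 mm.

383 mm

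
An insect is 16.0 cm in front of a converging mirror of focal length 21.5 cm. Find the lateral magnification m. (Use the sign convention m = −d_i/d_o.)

m = +3.91

1/d_i = 1/f − 1/d_o = 1/(21.50) − 1/(16.0) = -0.01599, so d_i = -62.55 cm.
m = −d_i/d_o = −(-62.55)/(16.0) = +3.91.
The image is virtual, upright and enlarged, behind the mirror.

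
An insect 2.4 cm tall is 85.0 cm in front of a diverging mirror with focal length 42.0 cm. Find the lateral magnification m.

m = +0.331

For a diverging mirror, f = -42.0 cm.
1/d_i = 1/f − 1/d_o = 1/(-42.00) − 1/(85.0) = -0.03557, so d_i = -28.11 cm.
m = −d_i/d_o = −(-28.11)/(85.0) = +0.331.
The image is virtual, upright and reduced, behind the mirror.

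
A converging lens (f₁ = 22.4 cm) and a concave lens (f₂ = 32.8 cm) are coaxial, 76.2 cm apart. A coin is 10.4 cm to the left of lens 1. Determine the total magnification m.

m = +0.477

Lens 1: 1/d_i1 = 1/(22.4) − 1/(10.4) = -0.05151, so d_i1 = -19.41 cm; m₁ = −d_i1/d_o1 = +1.866.
d_o2 = 76.2 − (-19.41) = 95.61 cm.
f₂ = −32.8 cm (diverging).
Lens 2: 1/d_i2 = 1/(-32.8) − 1/(95.61) = -0.04095, so d_i2 = -24.42 cm; m₂ = −d_i2/d_o2 = +0.2554.
m = m₁·m₂ = (+1.866)(+0.2554) = +0.477.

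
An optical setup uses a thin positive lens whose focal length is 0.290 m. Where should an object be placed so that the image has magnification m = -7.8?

m = −d_i/d_o ⇒ d_i = −m·d_o.
1/f = 1/d_o + 1/d_i = 1/d_o − 1/(m·d_o) = (1 − 1/m)/d_o, so d_o = f(1 − 1/m) = (0.2900)(1 − 1/(-7.8)) = 0.327 m.

0.327 m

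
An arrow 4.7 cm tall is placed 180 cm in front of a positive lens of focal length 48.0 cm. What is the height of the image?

1.71 cm

1/d_i = 1/f − 1/d_o = 1/(48.00) − 1/(180) = 0.01528, so d_i = 65.45 cm.
m = −d_i/d_o = -0.3636.
|h_i| = |m|·h_o = 0.3636 × 4.7 = 1.71 cm. The image is real, inverted and reduced, on the far side of the lens.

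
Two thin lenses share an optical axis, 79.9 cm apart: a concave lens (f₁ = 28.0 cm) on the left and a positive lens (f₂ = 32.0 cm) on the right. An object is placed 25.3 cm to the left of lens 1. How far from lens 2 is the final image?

Lens 1 is diverging, so f₁ = −28.0 cm.
Lens 1: 1/d_i1 = 1/f₁ − 1/d_o1 = 1/(-28.0) − 1/(25.3) = -0.07524, so d_i1 = -13.29 cm.
The intermediate image is 13.29 cm to the left of lens 1 (virtual), which is 79.9 − (-13.29) = 93.19 cm to the left of lens 2, so d_o2 = +93.19 cm.
Lens 2: 1/d_i2 = 1/f₂ − 1/d_o2 = 1/(32.0) − 1/(93.19) = 0.02052, so d_i2 = 48.7 cm.
The final image is real, 48.7 cm to the right of lens 2 (overall magnification ≈ -0.27).

48.7 cm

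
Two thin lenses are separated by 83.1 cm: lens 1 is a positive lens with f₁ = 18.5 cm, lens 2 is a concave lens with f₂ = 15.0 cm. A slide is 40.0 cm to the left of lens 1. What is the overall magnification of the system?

m = -0.203

Lens 1: 1/d_i1 = 1/(18.5) − 1/(40.0) = 0.02905, so d_i1 = 34.42 cm; m₁ = −d_i1/d_o1 = -0.8605.
d_o2 = 83.1 − (34.42) = 48.68 cm.
f₂ = −15.0 cm (diverging).
Lens 2: 1/d_i2 = 1/(-15.0) − 1/(48.68) = -0.08721, so d_i2 = -11.47 cm; m₂ = −d_i2/d_o2 = +0.2356.
m = m₁·m₂ = (-0.8605)(+0.2356) = -0.203.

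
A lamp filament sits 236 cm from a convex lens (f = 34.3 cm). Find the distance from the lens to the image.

Lens equation: 1/v = 1/f − 1/u = 1/(34.30) − 1/(236) = 0.02915 − 0.004237 = 0.02492, so v = 40.1 cm.
The image is real, inverted and reduced, on the far side of the lens.

40.1 cm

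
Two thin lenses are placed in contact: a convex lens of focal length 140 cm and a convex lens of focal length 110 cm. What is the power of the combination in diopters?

P₁ = 1/f₁ = 1/(1.40 m) = +0.7143 D; P₂ = 1/f₂ = 1/(1.10 m) = +0.9091 D.
For thin lenses in contact, P = P₁ + P₂ = (+0.7143) + (+0.9091) = +1.62 D.

P = +1.62 D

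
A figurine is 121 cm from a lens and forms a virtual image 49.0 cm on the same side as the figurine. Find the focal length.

f = -82.3 cm (diverging)

Virtual image ⇒ d_i = −49.0 cm.
1/f = 1/d_o + 1/d_i = 1/(121) + 1/(-49.0) = -0.01214, so f = -82.3 cm.
Since f is negative, the lens is diverging.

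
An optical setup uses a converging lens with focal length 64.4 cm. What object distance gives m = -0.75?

150 cm

m = −d_i/d_o ⇒ d_i = −m·d_o.
1/f = 1/d_o + 1/d_i = 1/d_o − 1/(m·d_o) = (1 − 1/m)/d_o, so d_o = f(1 − 1/m) = (64.40)(1 − 1/(-0.75)) = 150 cm.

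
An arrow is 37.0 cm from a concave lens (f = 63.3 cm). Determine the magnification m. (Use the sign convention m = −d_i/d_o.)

m = +0.631

For a concave lens, f = -63.3 cm.
1/d_i = 1/f − 1/d_o = 1/(-63.30) − 1/(37.0) = -0.04282, so d_i = -23.35 cm.
m = −d_i/d_o = −(-23.35)/(37.0) = +0.631.
The image is virtual, upright and reduced, on the same side as the object.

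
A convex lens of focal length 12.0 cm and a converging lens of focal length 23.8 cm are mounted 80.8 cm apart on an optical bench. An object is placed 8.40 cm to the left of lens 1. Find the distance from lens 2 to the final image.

Lens 1: 1/d_i1 = 1/f₁ − 1/d_o1 = 1/(12.0) − 1/(8.40) = -0.03571, so d_i1 = -28.00 cm.
The intermediate image is 28.00 cm to the left of lens 1 (virtual), which is 80.8 − (-28.00) = 108.8 cm to the left of lens 2, so d_o2 = +108.8 cm.
Lens 2: 1/d_i2 = 1/f₂ − 1/d_o2 = 1/(23.8) − 1/(108.8) = 0.03283, so d_i2 = 30.5 cm.
The final image is real, 30.5 cm to the right of lens 2 (overall magnification ≈ -0.93).

30.5 cm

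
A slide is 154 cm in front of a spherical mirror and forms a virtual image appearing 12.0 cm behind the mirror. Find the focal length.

f = -13.0 cm (convex)

Virtual image ⇒ d_i = −12.0 cm.
1/f = 1/d_o + 1/d_i = 1/(154) + 1/(-12.0) = -0.07684, so f = -13.0 cm.
Since f is negative, the spherical mirror is convex.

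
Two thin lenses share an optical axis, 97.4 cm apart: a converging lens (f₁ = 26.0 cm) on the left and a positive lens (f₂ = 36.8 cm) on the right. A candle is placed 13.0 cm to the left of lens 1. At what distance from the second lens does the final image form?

Lens 1: 1/d_i1 = 1/f₁ − 1/d_o1 = 1/(26.0) − 1/(13.0) = -0.03846, so d_i1 = -26.00 cm.
The intermediate image is 26.00 cm to the left of lens 1 (virtual), which is 97.4 − (-26.00) = 123.4 cm to the left of lens 2, so d_o2 = +123.4 cm.
Lens 2: 1/d_i2 = 1/f₂ − 1/d_o2 = 1/(36.8) − 1/(123.4) = 0.01907, so d_i2 = 52.4 cm.
The final image is real, 52.4 cm to the right of lens 2 (overall magnification ≈ -0.85).

52.4 cm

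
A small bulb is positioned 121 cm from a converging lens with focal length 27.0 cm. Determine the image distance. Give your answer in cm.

Thin-lens equation: 1/q = 1/f − 1/p = 1/(27.00) − 1/(121) = 0.03704 − 0.008264 = 0.02877, so q = 34.8 cm.
The image is real, inverted and reduced, on the far side of the lens.

34.8 cm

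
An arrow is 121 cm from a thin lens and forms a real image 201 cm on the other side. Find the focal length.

Real image ⇒ d_i = +201 cm.
1/f = 1/d_o + 1/d_i = 1/(121) + 1/(201) = 0.01324, so f = 75.5 cm.
Since f is positive, the thin lens is converging.

f = 75.5 cm (converging)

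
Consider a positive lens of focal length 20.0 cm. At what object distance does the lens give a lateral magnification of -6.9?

22.9 cm

m = −d_i/d_o ⇒ d_i = −m·d_o.
1/f = 1/d_o + 1/d_i = 1/d_o − 1/(m·d_o) = (1 − 1/m)/d_o, so d_o = f(1 − 1/m) = (20.00)(1 − 1/(-6.9)) = 22.9 cm.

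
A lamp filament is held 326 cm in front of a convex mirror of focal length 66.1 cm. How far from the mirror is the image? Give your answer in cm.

55.0 cm

For a convex mirror, f = -66.1 cm.
Mirror equation: 1/d_i = 1/f − 1/d_o = 1/(-66.10) − 1/(326) = -0.01513 − 0.003067 = -0.01820, so d_i = -55.0 cm.
The image is virtual, upright and reduced, behind the mirror.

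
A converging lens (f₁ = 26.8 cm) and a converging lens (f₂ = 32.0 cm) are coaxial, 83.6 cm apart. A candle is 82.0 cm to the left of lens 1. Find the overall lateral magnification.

Lens 1: 1/d_i1 = 1/(26.8) − 1/(82.0) = 0.02512, so d_i1 = 39.81 cm; m₁ = −d_i1/d_o1 = -0.4855.
d_o2 = 83.6 − (39.81) = 43.79 cm.
Lens 2: 1/d_i2 = 1/(32.0) − 1/(43.79) = 0.008414, so d_i2 = 118.9 cm; m₂ = −d_i2/d_o2 = -2.714.
m = m₁·m₂ = (-0.4855)(-2.714) = +1.32.

m = +1.32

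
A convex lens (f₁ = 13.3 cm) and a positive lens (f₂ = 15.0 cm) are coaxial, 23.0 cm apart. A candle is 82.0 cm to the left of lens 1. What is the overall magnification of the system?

m = -0.369

Lens 1: 1/d_i1 = 1/(13.3) − 1/(82.0) = 0.06299, so d_i1 = 15.87 cm; m₁ = −d_i1/d_o1 = -0.1935.
d_o2 = 23.0 − (15.87) = 7.130 cm.
Lens 2: 1/d_i2 = 1/(15.0) − 1/(7.130) = -0.07359, so d_i2 = -13.59 cm; m₂ = −d_i2/d_o2 = +1.906.
m = m₁·m₂ = (-0.1935)(+1.906) = -0.369.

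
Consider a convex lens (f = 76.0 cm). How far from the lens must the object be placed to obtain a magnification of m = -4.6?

92.5 cm

m = −d_i/d_o ⇒ d_i = −m·d_o.
1/f = 1/d_o + 1/d_i = 1/d_o − 1/(m·d_o) = (1 − 1/m)/d_o, so d_o = f(1 − 1/m) = (76.00)(1 − 1/(-4.6)) = 92.5 cm.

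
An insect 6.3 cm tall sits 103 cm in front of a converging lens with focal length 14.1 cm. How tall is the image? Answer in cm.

0.999 cm

1/d_i = 1/f − 1/d_o = 1/(14.10) − 1/(103) = 0.06121, so d_i = 16.34 cm.
m = −d_i/d_o = -0.1586.
|h_i| = |m|·h_o = 0.1586 × 6.3 = 0.999 cm. The image is real, inverted and reduced, on the far side of the lens.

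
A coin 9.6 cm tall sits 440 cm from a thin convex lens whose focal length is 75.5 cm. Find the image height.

1.99 cm

1/d_i = 1/f − 1/d_o = 1/(75.50) − 1/(440) = 0.01097, so d_i = 91.14 cm.
m = −d_i/d_o = -0.2071.
|h_i| = |m|·h_o = 0.2071 × 9.6 = 1.99 cm. The image is real, inverted and reduced, on the far side of the lens.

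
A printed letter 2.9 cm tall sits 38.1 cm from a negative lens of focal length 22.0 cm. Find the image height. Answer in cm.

For a negative lens, f = -22.0 cm.
1/d_i = 1/f − 1/d_o = 1/(-22.00) − 1/(38.1) = -0.07170, so d_i = -13.95 cm.
m = −d_i/d_o = +0.3661.
|h_i| = |m|·h_o = 0.3661 × 2.9 = 1.06 cm. The image is virtual, upright and reduced, on the same side as the object.

1.06 cm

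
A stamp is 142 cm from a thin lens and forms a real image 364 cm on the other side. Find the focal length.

f = 102 cm (converging)

Real image ⇒ d_i = +364 cm.
1/f = 1/d_o + 1/d_i = 1/(142) + 1/(364) = 0.009790, so f = 102 cm.
Since f is positive, the thin lens is converging.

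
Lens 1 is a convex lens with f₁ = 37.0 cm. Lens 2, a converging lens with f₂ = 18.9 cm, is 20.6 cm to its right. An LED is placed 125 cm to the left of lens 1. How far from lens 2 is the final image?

11.9 cm

Lens 1: 1/d_i1 = 1/f₁ − 1/d_o1 = 1/(37.0) − 1/(125) = 0.01903, so d_i1 = 52.56 cm.
The intermediate image is 52.56 cm to the right of lens 1, which lies 31.96 cm to the right of lens 2 — a virtual object — so d_o2 = −31.96 cm.
Lens 2: 1/d_i2 = 1/f₂ − 1/d_o2 = 1/(18.9) − 1/(-31.96) = 0.08420, so d_i2 = 11.9 cm.
The final image is real, 11.9 cm to the right of lens 2 (overall magnification ≈ -0.16).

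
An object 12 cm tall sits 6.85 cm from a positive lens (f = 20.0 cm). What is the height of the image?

1/d_i = 1/f − 1/d_o = 1/(20.00) − 1/(6.85) = -0.09599, so d_i = -10.42 cm.
m = −d_i/d_o = +1.521.
|h_i| = |m|·h_o = 1.521 × 12 = 18.3 cm. The image is virtual, upright and enlarged, on the same side as the object.

18.3 cm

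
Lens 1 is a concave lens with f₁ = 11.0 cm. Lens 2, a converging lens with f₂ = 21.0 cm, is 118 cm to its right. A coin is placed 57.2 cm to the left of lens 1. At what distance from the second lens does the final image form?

25.2 cm

Lens 1 is diverging, so f₁ = −11.0 cm.
Lens 1: 1/d_i1 = 1/f₁ − 1/d_o1 = 1/(-11.0) − 1/(57.2) = -0.1084, so d_i1 = -9.226 cm.
The intermediate image is 9.226 cm to the left of lens 1 (virtual), which is 118 − (-9.226) = 127.2 cm to the left of lens 2, so d_o2 = +127.2 cm.
Lens 2: 1/d_i2 = 1/f₂ − 1/d_o2 = 1/(21.0) − 1/(127.2) = 0.03976, so d_i2 = 25.2 cm.
The final image is real, 25.2 cm to the right of lens 2 (overall magnification ≈ -0.032).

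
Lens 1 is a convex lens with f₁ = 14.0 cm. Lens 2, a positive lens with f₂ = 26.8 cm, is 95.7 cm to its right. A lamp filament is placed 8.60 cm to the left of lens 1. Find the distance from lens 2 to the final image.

Lens 1: 1/d_i1 = 1/f₁ − 1/d_o1 = 1/(14.0) − 1/(8.60) = -0.04485, so d_i1 = -22.30 cm.
The intermediate image is 22.30 cm to the left of lens 1 (virtual), which is 95.7 − (-22.30) = 118.0 cm to the left of lens 2, so d_o2 = +118.0 cm.
Lens 2: 1/d_i2 = 1/f₂ − 1/d_o2 = 1/(26.8) − 1/(118.0) = 0.02884, so d_i2 = 34.7 cm.
The final image is real, 34.7 cm to the right of lens 2 (overall magnification ≈ -0.76).

34.7 cm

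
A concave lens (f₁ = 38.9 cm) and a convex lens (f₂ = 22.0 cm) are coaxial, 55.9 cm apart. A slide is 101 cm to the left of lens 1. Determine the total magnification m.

f₁ = −38.9 cm (diverging).
Lens 1: 1/d_i1 = 1/(-38.9) − 1/(101) = -0.03561, so d_i1 = -28.08 cm; m₁ = −d_i1/d_o1 = +0.2780.
d_o2 = 55.9 − (-28.08) = 83.98 cm.
Lens 2: 1/d_i2 = 1/(22.0) − 1/(83.98) = 0.03355, so d_i2 = 29.81 cm; m₂ = −d_i2/d_o2 = -0.3550.
m = m₁·m₂ = (+0.2780)(-0.3550) = -0.0987.

m = -0.0987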